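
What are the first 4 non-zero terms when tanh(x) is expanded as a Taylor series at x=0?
-17·x^7/315 + 2·x^5/15 - x^3/3 + x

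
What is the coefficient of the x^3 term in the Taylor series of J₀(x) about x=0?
Expand to order 3: J₀(x) = 1 - x^2/4 + O(x^4).
The coefficient of x^3 is 0.

Final answer: 0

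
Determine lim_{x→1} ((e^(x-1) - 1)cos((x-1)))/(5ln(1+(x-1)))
Both numerator and denominator → 0 as x → 1; this is a 0/0 indeterminate form.
Expand each to leading order near x = 1: numerator ~ (x - 1), denominator ~ 5·(x - 1).
The limit of the ratio is 1/5.

Final answer: 1/5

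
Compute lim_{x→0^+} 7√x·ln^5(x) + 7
The product is a 0·∞ indeterminate form at x → 0⁺.
Rewrite the product as 7·ln^5(x) / x^(-1/2) and apply L'Hôpital, or use the standard hierarchy x^(-1/2) ≫ |ln x|^5 as x → 0⁺.
The indeterminate product → 0, so the limit = 7.

Final answer: 7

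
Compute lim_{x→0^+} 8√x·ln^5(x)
This is a 0·∞ indeterminate form at x → 0⁺.
Rewrite the product as 8·ln^5(x) / x^(-1/2) and apply L'Hôpital, or use the standard hierarchy x^(-1/2) ≫ |ln x|^5 as x → 0⁺.
The indeterminate product → 0, so the limit = 0.

Final answer: 0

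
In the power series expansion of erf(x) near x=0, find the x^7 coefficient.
Expand to order 7: erf(x) = -x^7/(21·√(π)) + x^5/(5·√(π)) - 2·x^3/(3·√(π)) + 2·x/√(π) + O(x^8).
The coefficient of x^7 is -1/(21·√(π)).

Final answer: -1/(21·√(π))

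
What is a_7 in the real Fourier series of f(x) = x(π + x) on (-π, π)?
a_7 = (1/π) ∫_{-π}^{π} f(x)·cos(7x) dx.
Evaluate the integral (use parity and integration by parts as needed): a_7 = -4/49.

Final answer: -4/49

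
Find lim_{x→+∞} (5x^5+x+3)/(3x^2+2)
This is an ∞/∞ indeterminate form as x → +∞.
Divide numerator and denominator by x^5 and let the lower-order terms vanish; the numerator's degree 5 exceeds the denominator's degree 2, so the quotient diverges.
Limit = ∞.

Final answer: ∞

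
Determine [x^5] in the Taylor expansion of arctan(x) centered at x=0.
Expand to order 5: arctan(x) = x^5/5 - x^3/3 + x + O(x^6).
The coefficient of x^5 is 1/5.

Final answer: 1/5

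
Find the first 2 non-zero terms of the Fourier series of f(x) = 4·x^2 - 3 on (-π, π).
-16·cos(x) - 3 + 4·π^2/3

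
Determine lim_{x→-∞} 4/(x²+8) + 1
Evaluate the dominant behaviour as x → -∞; each term tends to a finite value or vanishes.
Limit = 1.

Final answer: 1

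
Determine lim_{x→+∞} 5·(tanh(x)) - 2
Evaluate the dominant behaviour as x → +∞; each term tends to a finite value or vanishes.
Limit = 3.

Final answer: 3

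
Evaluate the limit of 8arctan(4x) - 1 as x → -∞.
Evaluate the dominant behaviour as x → -∞; each term tends to a finite value or vanishes.
Limit = -4·π - 1.

Final answer: -4·π - 1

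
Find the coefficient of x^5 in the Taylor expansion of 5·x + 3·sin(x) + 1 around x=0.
Expand to order 5: 5·x + 3·sin(x) + 1 = x^5/40 - x^3/2 + 8·x + 1 + O(x^6).
The coefficient of x^5 is 1/40.

Final answer: 1/40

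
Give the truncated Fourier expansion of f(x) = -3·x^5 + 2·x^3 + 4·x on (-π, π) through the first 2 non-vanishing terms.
(-736 - 6·π^4 + 124·π^2)·sin(x) + (-17·π^2 + 43/2 + 3·π^4)·sin(2·x)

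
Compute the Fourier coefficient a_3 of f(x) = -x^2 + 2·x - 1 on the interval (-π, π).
a_3 = (1/π) ∫_{-π}^{π} f(x)·cos(3x) dx.
Evaluate the integral (use parity and integration by parts as needed): a_3 = 4/9.

Final answer: 4/9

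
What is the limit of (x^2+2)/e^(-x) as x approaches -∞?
This is an ∞/∞ indeterminate form as x → -∞.
Compare growth rates of the dominant terms (exponentials ≫ polynomials ≫ logarithms), or apply L'Hôpital's rule; the quotient → 0.
Limit = 0.

Final answer: 0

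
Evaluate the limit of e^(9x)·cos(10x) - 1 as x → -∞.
Evaluate the dominant behaviour as x → -∞; each term tends to a finite value or vanishes.
Limit = -1.

Final answer: -1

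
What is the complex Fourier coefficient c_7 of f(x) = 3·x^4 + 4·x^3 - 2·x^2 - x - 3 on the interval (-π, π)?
Compute the real Fourier coefficients first: a_7 = 536/2401 - 24·π^2/49, b_7 = -146/343 + 8·π^2/7.
Then c_7 = (a_7 − i·b_7)/2 = -12·π^2/49 + 268/2401 - 4·i·π^2/7 + 73·i/343.

Final answer: -12·π^2/49 + 268/2401 - 4·i·π^2/7 + 73·i/343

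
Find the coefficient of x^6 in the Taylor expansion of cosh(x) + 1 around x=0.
Expand to order 6: cosh(x) + 1 = x^6/720 + x^4/24 + x^2/2 + 2 + O(x^7).
The coefficient of x^6 is 1/720.

Final answer: 1/720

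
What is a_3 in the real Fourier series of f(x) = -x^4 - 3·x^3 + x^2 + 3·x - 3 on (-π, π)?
a_3 = (1/π) ∫_{-π}^{π} f(x)·cos(3x) dx.
Evaluate the integral (use parity and integration by parts as needed): a_3 = -28/27 + 8·π^2/9.

Final answer: -28/27 + 8·π^2/9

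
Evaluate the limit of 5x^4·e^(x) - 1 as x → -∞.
The product is a 0·∞ indeterminate form at x → -∞.
Rewrite the product as 5x^4 / e^(-x) (an ∞/∞ form) and apply L'Hôpital, or use the standard hierarchy e^(|x|) ≫ |x^4| as x → -∞.
The indeterminate product → 0, so the limit = -1.

Final answer: -1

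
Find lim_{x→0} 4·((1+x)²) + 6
Direct substitution at x = 0 gives 10.

Final answer: 10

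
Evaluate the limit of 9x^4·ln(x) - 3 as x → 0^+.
The product is a 0·∞ indeterminate form at x → 0⁺.
Rewrite the product as 9·ln(x) / x^(-4) and apply L'Hôpital, or use the standard hierarchy x^(-4) ≫ |ln x| as x → 0⁺.
The indeterminate product → 0, so the limit = -3.

Final answer: -3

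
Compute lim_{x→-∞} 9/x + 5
Evaluate the dominant behaviour as x → -∞; each term tends to a finite value or vanishes.
Limit = 5.

Final answer: 5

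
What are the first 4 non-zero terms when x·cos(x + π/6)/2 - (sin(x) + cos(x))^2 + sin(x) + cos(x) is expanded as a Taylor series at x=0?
x^4/12 + x^3·(7/6 - √(3)/8) - 3·x^2/4 + x·(-1 + √(3)/4)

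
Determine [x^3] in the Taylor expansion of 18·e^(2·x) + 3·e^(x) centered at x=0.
Expand to order 3: 18·e^(2·x) + 3·e^(x) = 49·x^3/2 + 75·x^2/2 + 39·x + 21 + O(x^4).
The coefficient of x^3 is 49/2.

Final answer: 49/2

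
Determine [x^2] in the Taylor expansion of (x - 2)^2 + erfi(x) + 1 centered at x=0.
Expand to order 2: (x - 2)^2 + erfi(x) + 1 = x^2 + x·(-4 + 2/√(π)) + 5 + O(x^3).
The coefficient of x^2 is 1.

Final answer: 1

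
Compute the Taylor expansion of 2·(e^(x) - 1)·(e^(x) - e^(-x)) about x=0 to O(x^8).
x^7/20 + 8·x^6/45 + x^5/2 + 4·x^4/3 + 2·x^3 + 4·x^2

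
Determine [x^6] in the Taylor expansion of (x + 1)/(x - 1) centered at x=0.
Expand to order 6: (x + 1)/(x - 1) = -2·x^6 - 2·x^5 - 2·x^4 - 2·x^3 - 2·x^2 - 2·x - 1 + O(x^7).
The coefficient of x^6 is -2.

Final answer: -2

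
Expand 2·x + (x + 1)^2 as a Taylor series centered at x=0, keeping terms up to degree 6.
x^2 + 4·x + 1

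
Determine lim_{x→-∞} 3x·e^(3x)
This is a 0·∞ indeterminate form at x → -∞.
Rewrite the product as 3x / e^(-3x) (an ∞/∞ form) and apply L'Hôpital, or use the standard hierarchy e^(3|x|) ≫ |x| as x → -∞.
The indeterminate product → 0, so the limit = 0.

Final answer: 0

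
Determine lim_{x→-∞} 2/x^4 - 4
Evaluate the dominant behaviour as x → -∞; each term tends to a finite value or vanishes.
Limit = -4.

Final answer: -4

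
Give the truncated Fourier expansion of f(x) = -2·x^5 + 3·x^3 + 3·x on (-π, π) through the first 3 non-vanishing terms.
(-510 - 4·π^4 + 86·π^2)·sin(x) + (-13·π^2 + 33/2 + 2·π^4)·sin(2·x) + (-4·π^4/3 - 106/81 + 134·π^2/27)·sin(3·x)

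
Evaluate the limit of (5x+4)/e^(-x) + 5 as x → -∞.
The quotient is an ∞/∞ indeterminate form as x → -∞.
Compare growth rates of the dominant terms (exponentials ≫ polynomials ≫ logarithms), or apply L'Hôpital's rule; the quotient → 0.
Adding the constant: 0 + 5 = 5. Limit = 5.

Final answer: 5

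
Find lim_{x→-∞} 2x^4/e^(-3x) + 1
The quotient is an ∞/∞ indeterminate form as x → -∞.
Compare growth rates of the dominant terms (exponentials ≫ polynomials ≫ logarithms), or apply L'Hôpital's rule; the quotient → 0.
Adding the constant: 0 + 1 = 1. Limit = 1.

Final answer: 1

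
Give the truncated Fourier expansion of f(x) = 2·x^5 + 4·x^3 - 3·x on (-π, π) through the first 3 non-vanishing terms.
(-72·π^2 + 4·π^4 + 426)·sin(x) + (-2·π^4 - 6 + 6·π^2)·sin(2·x) + (-8·π^2/27 - 146/81 + 4·π^4/3)·sin(3·x)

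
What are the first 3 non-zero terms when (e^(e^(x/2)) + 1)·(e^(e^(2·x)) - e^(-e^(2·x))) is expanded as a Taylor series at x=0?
x^2·(3/4 + 4·e + 21·e^(2)/4) + x·(2·e^(-1) + 3/2 + 2·e + 5·e^(2)/2) - 1 - e^(-1) + e + e^(2)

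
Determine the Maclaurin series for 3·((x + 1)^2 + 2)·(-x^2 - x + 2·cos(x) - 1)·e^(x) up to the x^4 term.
-247·x^4/8 - 36·x^3 - 39·x^2/2 + 6·x + 9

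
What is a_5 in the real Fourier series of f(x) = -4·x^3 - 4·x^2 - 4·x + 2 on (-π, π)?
a_5 = (1/π) ∫_{-π}^{π} f(x)·cos(5x) dx.
Evaluate the integral (use parity and integration by parts as needed): a_5 = 16/25.

Final answer: 16/25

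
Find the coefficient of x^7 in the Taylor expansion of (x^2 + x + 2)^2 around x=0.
Expand to order 7: (x^2 + x + 2)^2 = x^4 + 2·x^3 + 5·x^2 + 4·x + 4 + O(x^8).
The coefficient of x^7 is 0.

Final answer: 0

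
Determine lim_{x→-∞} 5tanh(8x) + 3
Evaluate the dominant behaviour as x → -∞; each term tends to a finite value or vanishes.
Limit = -2.

Final answer: -2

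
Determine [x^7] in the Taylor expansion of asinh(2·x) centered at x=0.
Expand to order 7: asinh(2·x) = -40·x^7/7 + 12·x^5/5 - 4·x^3/3 + 2·x + O(x^8).
The coefficient of x^7 is -40/7.

Final answer: -40/7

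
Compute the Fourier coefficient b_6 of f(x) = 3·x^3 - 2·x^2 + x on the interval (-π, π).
b_6 = (1/π) ∫_{-π}^{π} f(x)·sin(6x) dx.
Evaluate the integral (use parity and integration by parts as needed): b_6 = -π^2 - 1/6.

Final answer: -π^2 - 1/6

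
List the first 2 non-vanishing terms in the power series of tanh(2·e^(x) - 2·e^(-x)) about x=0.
-62·x^3/3 + 4·x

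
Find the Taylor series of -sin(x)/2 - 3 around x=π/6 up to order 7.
-13/4 - √(3)·(x - π/6)/4 + (x - π/6)^2/8 + √(3)·(x - π/6)^3/24 - (x - π/6)^4/96 - √(3)·(x - π/6)^5/480 + (x - π/6)^6/2880 + √(3)·(x - π/6)^7/20160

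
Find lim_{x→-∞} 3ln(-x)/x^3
This is an ∞/∞ indeterminate form as x → -∞.
Compare growth rates of the dominant terms (exponentials ≫ polynomials ≫ logarithms), or apply L'Hôpital's rule; the quotient → 0.
Limit = 0.

Final answer: 0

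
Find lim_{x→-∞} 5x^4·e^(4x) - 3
The product is a 0·∞ indeterminate form at x → -∞.
Rewrite the product as 5x^4 / e^(-4x) (an ∞/∞ form) and apply L'Hôpital, or use the standard hierarchy e^(4|x|) ≫ |x^4| as x → -∞.
The indeterminate product → 0, so the limit = -3.

Final answer: -3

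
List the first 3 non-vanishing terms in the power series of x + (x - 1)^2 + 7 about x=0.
x^2 - x + 8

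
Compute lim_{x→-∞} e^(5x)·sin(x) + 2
Evaluate the dominant behaviour as x → -∞; each term tends to a finite value or vanishes.
Limit = 2.

Final answer: 2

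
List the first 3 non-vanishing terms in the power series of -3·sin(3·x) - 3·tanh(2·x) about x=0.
-151·x^5/8 + 43·x^3/2 - 15·x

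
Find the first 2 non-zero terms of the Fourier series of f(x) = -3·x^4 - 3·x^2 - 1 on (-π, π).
(-132 + 24·π^2)·cos(x) - 3·π^4/5 - π^2 - 1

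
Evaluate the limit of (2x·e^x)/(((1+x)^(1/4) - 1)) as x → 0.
Both numerator and denominator → 0 as x → 0; this is a 0/0 indeterminate form.
Expand each to leading order near x = 0: numerator ~ 2·x, denominator ~ x/4.
The limit of the ratio is 8.

Final answer: 8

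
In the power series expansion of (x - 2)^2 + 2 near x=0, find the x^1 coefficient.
Expand to order 1: (x - 2)^2 + 2 = 6 - 4·x + O(x^2).
The coefficient of x^1 is -4.

Final answer: -4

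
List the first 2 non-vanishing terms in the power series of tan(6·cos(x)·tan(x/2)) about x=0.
31·x^3/4 + 3·x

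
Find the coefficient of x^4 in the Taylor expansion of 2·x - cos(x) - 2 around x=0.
Expand to order 4: 2·x - cos(x) - 2 = -x^4/24 + x^2/2 + 2·x - 3 + O(x^5).
The coefficient of x^4 is -1/24.

Final answer: -1/24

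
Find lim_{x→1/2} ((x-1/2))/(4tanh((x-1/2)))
Both numerator and denominator → 0 as x → 1/2; this is a 0/0 indeterminate form.
Expand each to leading order near x = 1/2: numerator ~ (x - 1/2), denominator ~ 4·(x - 1/2).
The limit of the ratio is 1/4.

Final answer: 1/4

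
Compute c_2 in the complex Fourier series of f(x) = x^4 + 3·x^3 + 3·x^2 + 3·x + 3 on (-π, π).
Compute the real Fourier coefficients first: a_2 = 2·π^2, b_2 = 3/2 - 3·π^2.
Then c_2 = (a_2 − i·b_2)/2 = π^2 - 3·i/4 + 3·i·π^2/2.

Final answer: π^2 - 3·i/4 + 3·i·π^2/2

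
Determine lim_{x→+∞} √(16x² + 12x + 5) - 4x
As x → +∞: multiply by the conjugate to get (12x+5)/(√(16x²+12x+5)+4x); the denominator ~ 8x, so the limit is 12/8 = 3/2.
Limit = 3/2.

Final answer: 3/2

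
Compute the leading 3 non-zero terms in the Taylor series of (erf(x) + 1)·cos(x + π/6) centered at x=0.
x^2·(-1/√(π) - √(3)/4) + x·(-1/2 + √(3)/√(π)) + √(3)/2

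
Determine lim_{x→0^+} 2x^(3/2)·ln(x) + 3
The product is a 0·∞ indeterminate form at x → 0⁺.
Rewrite the product as 2·ln(x) / x^(-3/2) and apply L'Hôpital, or use the standard hierarchy x^(-3/2) ≫ |ln x| as x → 0⁺.
The indeterminate product → 0, so the limit = 3.

Final answer: 3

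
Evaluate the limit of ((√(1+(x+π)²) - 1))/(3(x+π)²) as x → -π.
Both numerator and denominator → 0 as x → -π; this is a 0/0 indeterminate form.
Expand each to leading order near x = -π: numerator ~ (x + π)^2/2, denominator ~ 3·(x + π)^2.
The limit of the ratio is 1/6.

Final answer: 1/6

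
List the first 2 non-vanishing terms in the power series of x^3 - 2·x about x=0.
x^3 - 2·x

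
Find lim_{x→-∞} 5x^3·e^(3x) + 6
The product is a 0·∞ indeterminate form at x → -∞.
Rewrite the product as 5x^3 / e^(-3x) (an ∞/∞ form) and apply L'Hôpital, or use the standard hierarchy e^(3|x|) ≫ |x^3| as x → -∞.
The indeterminate product → 0, so the limit = 6.

Final answer: 6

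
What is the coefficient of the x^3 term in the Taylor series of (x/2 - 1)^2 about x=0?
Expand to order 3: (x/2 - 1)^2 = x^2/4 - x + 1 + O(x^4).
The coefficient of x^3 is 0.

Final answer: 0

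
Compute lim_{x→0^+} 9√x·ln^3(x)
This is a 0·∞ indeterminate form at x → 0⁺.
Rewrite the product as 9·ln^3(x) / x^(-1/2) and apply L'Hôpital, or use the standard hierarchy x^(-1/2) ≫ |ln x|^3 as x → 0⁺.
The indeterminate product → 0, so the limit = 0.

Final answer: 0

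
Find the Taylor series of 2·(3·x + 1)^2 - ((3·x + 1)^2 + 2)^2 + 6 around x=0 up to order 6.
-81·x^4 - 108·x^3 - 72·x^2 - 24·x - 1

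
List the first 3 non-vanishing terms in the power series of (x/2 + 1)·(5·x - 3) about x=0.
5·x^2/2 + 7·x/2 - 3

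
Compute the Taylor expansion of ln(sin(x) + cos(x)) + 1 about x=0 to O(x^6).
2·x^5/3 - 2·x^4/3 + 2·x^3/3 - x^2 + x + 1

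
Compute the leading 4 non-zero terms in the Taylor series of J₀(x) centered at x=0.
-x^6/2304 + x^4/64 - x^2/4 + 1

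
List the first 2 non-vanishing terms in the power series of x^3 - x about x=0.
x^3 - x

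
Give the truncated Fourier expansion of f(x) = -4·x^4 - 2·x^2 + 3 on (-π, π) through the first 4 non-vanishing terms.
(-184 + 32·π^2)·cos(x) + (10 - 8·π^2)·cos(2·x) + (-40/27 + 32·π^2/9)·cos(3·x) - 4·π^4/5 - 2·π^2/3 + 3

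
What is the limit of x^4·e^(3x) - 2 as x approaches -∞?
The product is a 0·∞ indeterminate form at x → -∞.
Rewrite the product as x^4 / e^(-3x) (an ∞/∞ form) and apply L'Hôpital, or use the standard hierarchy e^(3|x|) ≫ |x^4| as x → -∞.
The indeterminate product → 0, so the limit = -2.

Final answer: -2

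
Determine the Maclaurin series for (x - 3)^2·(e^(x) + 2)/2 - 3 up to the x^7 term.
x^7/1120 + x^6/480 - x^5/240 - x^4/16 - x^3/4 + 3·x^2/4 - 9·x/2 + 21/2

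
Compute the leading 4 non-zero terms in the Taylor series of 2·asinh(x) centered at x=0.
-5·x^7/56 + 3·x^5/20 - x^3/3 + 2·x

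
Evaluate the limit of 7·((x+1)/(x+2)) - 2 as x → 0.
Direct substitution at x = 0 gives 3/2.

Final answer: 3/2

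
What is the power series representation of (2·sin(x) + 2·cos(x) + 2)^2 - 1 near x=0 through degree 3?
-20·x^3/3 - 4·x^2 + 16·x + 15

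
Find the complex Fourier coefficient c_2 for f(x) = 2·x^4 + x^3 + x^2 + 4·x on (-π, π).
Compute the real Fourier coefficients first: a_2 = -5 + 4·π^2, b_2 = -π^2 - 5/2.
Then c_2 = (a_2 − i·b_2)/2 = -5/2 + 2·π^2 + 5·i/4 + i·π^2/2.

Final answer: -5/2 + 2·π^2 + 5·i/4 + i·π^2/2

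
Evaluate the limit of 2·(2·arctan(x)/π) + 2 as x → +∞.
Evaluate the dominant behaviour as x → +∞; each term tends to a finite value or vanishes.
Limit = 4.

Final answer: 4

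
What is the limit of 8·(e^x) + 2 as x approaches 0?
Direct substitution at x = 0 gives 10.

Final answer: 10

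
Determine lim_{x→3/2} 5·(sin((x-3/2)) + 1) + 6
Direct substitution at x = 3/2 gives 11.

Final answer: 11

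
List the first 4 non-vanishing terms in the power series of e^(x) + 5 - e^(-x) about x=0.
x^5/60 + x^3/3 + 2·x + 5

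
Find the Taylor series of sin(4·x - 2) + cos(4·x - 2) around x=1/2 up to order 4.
1 + 4·(x - 1/2) - 8·(x - 1/2)^2 - 32·(x - 1/2)^3/3 + 32·(x - 1/2)^4/3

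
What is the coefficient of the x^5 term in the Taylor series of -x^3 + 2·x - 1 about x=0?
Expand to order 5: -x^3 + 2·x - 1 = -x^3 + 2·x - 1 + O(x^6).
The coefficient of x^5 is 0.

Final answer: 0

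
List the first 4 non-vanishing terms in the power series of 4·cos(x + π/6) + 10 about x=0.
x^3/3 - √(3)·x^2 - 2·x + 2·√(3) + 10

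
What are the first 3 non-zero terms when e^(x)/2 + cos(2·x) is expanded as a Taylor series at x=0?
-7·x^2/4 + x/2 + 3/2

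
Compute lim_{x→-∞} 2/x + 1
Evaluate the dominant behaviour as x → -∞; each term tends to a finite value or vanishes.
Limit = 1.

Final answer: 1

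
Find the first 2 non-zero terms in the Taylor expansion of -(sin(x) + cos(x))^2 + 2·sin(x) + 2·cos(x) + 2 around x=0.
3 - x^2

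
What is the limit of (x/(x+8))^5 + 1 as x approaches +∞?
As x → +∞: x/(x+8) = 1/(1 + 8/x) → 1, and the 5th power of a limit-1 base also → 1; with the additive constant, 1 + 1 = 2.
Limit = 2.

Final answer: 2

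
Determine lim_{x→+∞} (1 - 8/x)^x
As x → +∞: this is the defining limit (1 - 8/x)^x → e^(-8).
Limit = e^(-8).

Final answer: e^(-8)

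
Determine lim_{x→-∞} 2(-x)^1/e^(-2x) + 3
The quotient is an ∞/∞ indeterminate form as x → -∞.
Compare growth rates of the dominant terms (exponentials ≫ polynomials ≫ logarithms), or apply L'Hôpital's rule; the quotient → 0.
Adding the constant: 0 + 3 = 3. Limit = 3.

Final answer: 3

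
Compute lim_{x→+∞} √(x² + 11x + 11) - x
As x → +∞: multiply by the conjugate to get (11x+11)/(√(x²+11x+11)+x); the denominator ~ 2x, so the limit is 11/2.
Limit = 11/2.

Final answer: 11/2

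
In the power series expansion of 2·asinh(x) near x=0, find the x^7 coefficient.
Expand to order 7: 2·asinh(x) = -5·x^7/56 + 3·x^5/20 - x^3/3 + 2·x + O(x^8).
The coefficient of x^7 is -5/56.

Final answer: -5/56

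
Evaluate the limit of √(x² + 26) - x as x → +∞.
This is an ∞ − ∞ indeterminate form.
Multiply and divide by the conjugate √(x²+26) + x; the x² terms cancel, leaving 26/(√(x²+26)+x) → 0.
Limit = 0.

Final answer: 0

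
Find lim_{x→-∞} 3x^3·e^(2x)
This is a 0·∞ indeterminate form at x → -∞.
Rewrite the product as 3x^3 / e^(-2x) (an ∞/∞ form) and apply L'Hôpital, or use the standard hierarchy e^(2|x|) ≫ |x^3| as x → -∞.
The indeterminate product → 0, so the limit = 0.

Final answer: 0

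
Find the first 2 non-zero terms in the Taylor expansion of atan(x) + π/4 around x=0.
x + π/4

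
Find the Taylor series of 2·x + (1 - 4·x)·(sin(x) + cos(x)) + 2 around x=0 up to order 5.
-19·x^5/120 + 17·x^4/24 + 11·x^3/6 - 9·x^2/2 - x + 3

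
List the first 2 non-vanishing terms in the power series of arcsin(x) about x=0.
x^3/6 + x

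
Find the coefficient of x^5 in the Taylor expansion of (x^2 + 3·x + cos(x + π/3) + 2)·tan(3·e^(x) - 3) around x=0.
Expand to order 5: (x^2 + 3·x + cos(x + π/3) + 2)·tan(3·e^(x) - 3) = x^5·(629/4 - 107·√(3)/16) + x^4·(1019/16 - 9·√(3)/2) + x^3·(61/2 - 3·√(3)/4) + x^2·(51/4 - 3·√(3)/2) + 15·x/2 + O(x^6).
The coefficient of x^5 is 629/4 - 107·√(3)/16.

Final answer: 629/4 - 107·√(3)/16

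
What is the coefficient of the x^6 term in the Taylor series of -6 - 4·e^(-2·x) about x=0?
Expand to order 6: -6 - 4·e^(-2·x) = -16·x^6/45 + 16·x^5/15 - 8·x^4/3 + 16·x^3/3 - 8·x^2 + 8·x - 10 + O(x^7).
The coefficient of x^6 is -16/45.

Final answer: -16/45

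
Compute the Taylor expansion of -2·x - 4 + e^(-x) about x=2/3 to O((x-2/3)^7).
(3 - 16·e^(2/3))·e^(-2/3)/3 + (-2·e^(2/3) - 1)·e^(-2/3)·(x - 2/3) + e^(-2/3)·(x - 2/3)^2/2 - e^(-2/3)·(x - 2/3)^3/6 + e^(-2/3)·(x - 2/3)^4/24 - e^(-2/3)·(x - 2/3)^5/120 + e^(-2/3)·(x - 2/3)^6/720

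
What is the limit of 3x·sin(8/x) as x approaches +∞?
As x → +∞: let u = 8/x → 0⁺; then 3·x·sin(8/x) = 3·8·sin(u)/u → 3·8·1 = 24.
Limit = 24.

Final answer: 24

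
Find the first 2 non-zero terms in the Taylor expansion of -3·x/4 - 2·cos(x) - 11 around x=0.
-3·x/4 - 13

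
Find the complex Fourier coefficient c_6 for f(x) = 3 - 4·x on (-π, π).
Compute the real Fourier coefficients first: a_6 = 0, b_6 = 4/3.
Then c_6 = (a_6 − i·b_6)/2 = -2·i/3.

Final answer: -2·i/3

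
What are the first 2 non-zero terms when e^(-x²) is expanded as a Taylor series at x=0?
1 - x^2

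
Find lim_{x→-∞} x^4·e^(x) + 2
The product is a 0·∞ indeterminate form at x → -∞.
Rewrite the product as x^4 / e^(-x) (an ∞/∞ form) and apply L'Hôpital, or use the standard hierarchy e^(|x|) ≫ |x^4| as x → -∞.
The indeterminate product → 0, so the limit = 2.

Final answer: 2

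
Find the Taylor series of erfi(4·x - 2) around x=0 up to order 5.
23552·x^5·e^(4)/(3·√(π)) - 5632·x^4·e^(4)/(3·√(π)) + 384·x^3·e^(4)/√(π) - 64·x^2·e^(4)/√(π) + 8·x·e^(4)/√(π) - erfi(2)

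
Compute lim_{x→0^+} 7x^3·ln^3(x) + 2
The product is a 0·∞ indeterminate form at x → 0⁺.
Rewrite the product as 7·ln^3(x) / x^(-3) and apply L'Hôpital, or use the standard hierarchy x^(-3) ≫ |ln x|^3 as x → 0⁺.
The indeterminate product → 0, so the limit = 2.

Final answer: 2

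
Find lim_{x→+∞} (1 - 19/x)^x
As x → +∞: this is the defining limit (1 - 19/x)^x → e^(-19).
Limit = e^(-19).

Final answer: e^(-19)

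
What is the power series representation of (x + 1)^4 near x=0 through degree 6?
x^4 + 4·x^3 + 6·x^2 + 4·x + 1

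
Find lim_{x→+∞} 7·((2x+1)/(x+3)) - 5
Evaluate the dominant behaviour as x → +∞; each term tends to a finite value or vanishes.
Limit = 9.

Final answer: 9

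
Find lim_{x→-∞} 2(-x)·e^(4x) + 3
The product is a 0·∞ indeterminate form at x → -∞.
Rewrite the product as 2(-x) / e^(-4x) (an ∞/∞ form) and apply L'Hôpital, or use the standard hierarchy e^(4|x|) ≫ |(-x)| as x → -∞.
The indeterminate product → 0, so the limit = 3.

Final answer: 3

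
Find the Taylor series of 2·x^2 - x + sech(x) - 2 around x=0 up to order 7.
-61·x^6/720 + 5·x^4/24 + 3·x^2/2 - x - 1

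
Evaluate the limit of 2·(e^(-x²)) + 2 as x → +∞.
Evaluate the dominant behaviour as x → +∞; each term tends to a finite value or vanishes.
Limit = 2.

Final answer: 2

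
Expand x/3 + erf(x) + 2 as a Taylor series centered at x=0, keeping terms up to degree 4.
-2·x^3/(3·√(π)) + x·(1/3 + 2/√(π)) + 2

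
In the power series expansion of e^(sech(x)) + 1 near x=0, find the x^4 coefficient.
Expand to order 4: e^(sech(x)) + 1 = e·x^4/3 - e·x^2/2 + 1 + e + O(x^5).
The coefficient of x^4 is e/3.

Final answer: e/3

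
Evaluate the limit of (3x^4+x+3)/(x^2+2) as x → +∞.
This is an ∞/∞ indeterminate form as x → +∞.
Divide numerator and denominator by x^4 and let the lower-order terms vanish; the numerator's degree 4 exceeds the denominator's degree 2, so the quotient diverges.
Limit = ∞.

Final answer: ∞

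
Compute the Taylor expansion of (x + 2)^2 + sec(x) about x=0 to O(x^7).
61·x^6/720 + 5·x^4/24 + 3·x^2/2 + 4·x + 5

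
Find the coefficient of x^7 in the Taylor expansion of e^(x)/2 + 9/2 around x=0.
Expand to order 7: e^(x)/2 + 9/2 = x^7/10080 + x^6/1440 + x^5/240 + x^4/48 + x^3/12 + x^2/4 + x/2 + 5 + O(x^8).
The coefficient of x^7 is 1/10080.

Final answer: 1/10080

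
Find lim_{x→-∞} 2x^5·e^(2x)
This is a 0·∞ indeterminate form at x → -∞.
Rewrite the product as 2x^5 / e^(-2x) (an ∞/∞ form) and apply L'Hôpital, or use the standard hierarchy e^(2|x|) ≫ |x^5| as x → -∞.
The indeterminate product → 0, so the limit = 0.

Final answer: 0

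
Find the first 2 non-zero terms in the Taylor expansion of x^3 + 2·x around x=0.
x^3 + 2·x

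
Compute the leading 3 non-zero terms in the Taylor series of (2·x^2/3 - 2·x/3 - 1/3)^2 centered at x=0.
-8·x^3/9 + 4·x/9 + 1/9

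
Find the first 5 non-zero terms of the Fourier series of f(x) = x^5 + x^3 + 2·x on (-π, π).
(-38·π^2 + 2·π^4 + 232)·sin(x) + (-π^4 - 8 + 4·π^2)·sin(2·x) + (-22·π^2/27 + 152/81 + 2·π^4/3)·sin(3·x) + (-π^4/2 - 67/64 + π^2/8)·sin(4·x) + (488/625 + 2·π^2/25 + 2·π^4/5)·sin(5·x)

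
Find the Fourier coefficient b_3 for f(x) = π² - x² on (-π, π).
b_3 = (1/π) ∫_{-π}^{π} f(x)·sin(3x) dx.
Evaluate the integral (use parity and integration by parts as needed): b_3 = 0.

Final answer: 0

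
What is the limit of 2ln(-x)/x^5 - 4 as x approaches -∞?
The quotient is an ∞/∞ indeterminate form as x → -∞.
Compare growth rates of the dominant terms (exponentials ≫ polynomials ≫ logarithms), or apply L'Hôpital's rule; the quotient → 0.
Adding the constant: 0 - 4 = -4. Limit = -4.

Final answer: -4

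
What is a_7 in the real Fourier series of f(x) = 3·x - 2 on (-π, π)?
a_7 = (1/π) ∫_{-π}^{π} f(x)·cos(7x) dx.
Evaluate the integral (use parity and integration by parts as needed): a_7 = 0.

Final answer: 0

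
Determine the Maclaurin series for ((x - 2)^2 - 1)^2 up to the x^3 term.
-8·x^3 + 22·x^2 - 24·x + 9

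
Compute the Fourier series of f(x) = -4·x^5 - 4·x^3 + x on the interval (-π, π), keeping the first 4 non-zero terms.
(-910 - 8·π^4 + 152·π^2)·sin(x) + (-16·π^2 + 23 + 4·π^4)·sin(2·x) + (-8·π^4/3 - 122/81 + 88·π^2/27)·sin(3·x) + (-π^2/2 - 5/16 + 2·π^4)·sin(4·x)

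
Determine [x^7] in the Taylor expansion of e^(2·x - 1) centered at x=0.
Expand to order 7: e^(2·x - 1) = 8·x^7·e^(-1)/315 + 4·x^6·e^(-1)/45 + 4·x^5·e^(-1)/15 + 2·x^4·e^(-1)/3 + 4·x^3·e^(-1)/3 + 2·x^2·e^(-1) + 2·x·e^(-1) + e^(-1) + O(x^8).
The coefficient of x^7 is 8·e^(-1)/315.

Final answer: 8·e^(-1)/315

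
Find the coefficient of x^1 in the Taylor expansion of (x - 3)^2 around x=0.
Expand to order 1: (x - 3)^2 = 9 - 6·x + O(x^2).
The coefficient of x^1 is -6.

Final answer: -6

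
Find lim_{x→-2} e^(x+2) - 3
Direct substitution at x = -2 gives -2.

Final answer: -2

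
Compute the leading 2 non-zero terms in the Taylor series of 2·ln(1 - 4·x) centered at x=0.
-16·x^2 - 8·x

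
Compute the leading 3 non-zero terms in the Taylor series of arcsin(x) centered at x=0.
3·x^5/40 + x^3/6 + x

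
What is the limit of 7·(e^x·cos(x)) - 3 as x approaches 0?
Direct substitution at x = 0 gives 4.

Final answer: 4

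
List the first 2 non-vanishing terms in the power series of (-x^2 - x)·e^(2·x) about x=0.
-3·x^2 - x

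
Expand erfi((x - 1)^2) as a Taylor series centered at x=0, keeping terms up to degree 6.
994·e·x^6/(5·√(π)) - 1588·e·x^5/(15·√(π)) + 158·e·x^4/(3·√(π)) - 24·e·x^3/√(π) + 10·e·x^2/√(π) - 4·e·x/√(π) + erfi(1)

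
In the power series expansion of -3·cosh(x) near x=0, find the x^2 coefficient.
Expand to order 2: -3·cosh(x) = -3·x^2/2 - 3 + O(x^3).
The coefficient of x^2 is -3/2.

Final answer: -3/2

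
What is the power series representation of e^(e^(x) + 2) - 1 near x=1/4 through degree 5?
-1 + e^(2)·e^(e^(1/4)) + e^(9/4)·e^(e^(1/4))·(x - 1/4) + (e^(9/4)·e^(e^(1/4))/2 + e^(5/2)·e^(e^(1/4))/2)·(x - 1/4)^2 + (e^(9/4)·e^(e^(1/4))/6 + e^(11/4)·e^(e^(1/4))/6 + e^(5/2)·e^(e^(1/4))/2)·(x - 1/4)^3 + (e^(9/4)·e^(e^(1/4))/24 + e^(3)·e^(e^(1/4))/24 + 7·e^(5/2)·e^(e^(1/4))/24 + e^(11/4)·e^(e^(1/4))/4)·(x - 1/4)^4 + (e^(9/4)·e^(e^(1/4))/120 + e^(13/4)·e^(e^(1/4))/120 + e^(5/2)·e^(e^(1/4))/8 + e^(3)·e^(e^(1/4))/12 + 5·e^(11/4)·e^(e^(1/4))/24)·(x - 1/4)^5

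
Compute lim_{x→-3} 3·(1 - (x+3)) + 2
Direct substitution at x = -3 gives 5.

Final answer: 5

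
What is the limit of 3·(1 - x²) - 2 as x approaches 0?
Direct substitution at x = 0 gives 1.

Final answer: 1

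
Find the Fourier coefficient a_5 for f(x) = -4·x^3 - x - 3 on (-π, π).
a_5 = (1/π) ∫_{-π}^{π} f(x)·cos(5x) dx.
Evaluate the integral (use parity and integration by parts as needed): a_5 = 0.

Final answer: 0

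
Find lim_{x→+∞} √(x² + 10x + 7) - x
As x → +∞: multiply by the conjugate to get (10x+7)/(√(x²+10x+7)+x); the denominator ~ 2x, so the limit is 10/2 = 5.
Limit = 5.

Final answer: 5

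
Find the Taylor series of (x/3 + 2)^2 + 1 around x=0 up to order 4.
x^2/9 + 4·x/3 + 5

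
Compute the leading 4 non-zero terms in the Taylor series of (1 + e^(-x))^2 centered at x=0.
-5·x^3/3 + 3·x^2 - 4·x + 4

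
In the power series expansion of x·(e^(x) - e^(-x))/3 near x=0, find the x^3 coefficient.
Expand to order 3: x·(e^(x) - e^(-x))/3 = 2·x^2/3 + O(x^4).
The coefficient of x^3 is 0.

Final answer: 0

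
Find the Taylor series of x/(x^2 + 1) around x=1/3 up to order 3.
3/10 + 18·(x - 1/3)/25 - 351·(x - 1/3)^2/500 - 567·(x - 1/3)^3/2500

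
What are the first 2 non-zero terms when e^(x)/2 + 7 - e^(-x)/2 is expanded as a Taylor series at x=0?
x + 7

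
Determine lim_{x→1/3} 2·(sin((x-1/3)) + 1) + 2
Direct substitution at x = 1/3 gives 4.

Final answer: 4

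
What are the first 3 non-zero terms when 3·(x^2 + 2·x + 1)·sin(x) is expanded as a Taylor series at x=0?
5·x^3/2 + 6·x^2 + 3·x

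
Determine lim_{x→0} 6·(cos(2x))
Direct substitution at x = 0 gives 6.

Final answer: 6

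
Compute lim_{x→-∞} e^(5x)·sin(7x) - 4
Evaluate the dominant behaviour as x → -∞; each term tends to a finite value or vanishes.
Limit = -4.

Final answer: -4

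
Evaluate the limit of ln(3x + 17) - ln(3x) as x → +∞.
This is an ∞ − ∞ indeterminate form.
Combine the logarithms: ln(3x+17) − ln(3x) = ln((3x+17)/(3x)) = ln(1 + 17/(3x)) → ln(1) = 0.
Limit = 0.

Final answer: 0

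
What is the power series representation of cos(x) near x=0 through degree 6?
-x^6/720 + x^4/24 - x^2/2 + 1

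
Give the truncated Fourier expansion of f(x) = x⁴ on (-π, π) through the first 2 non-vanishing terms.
(48 - 8·π^2)·cos(x) + π^4/5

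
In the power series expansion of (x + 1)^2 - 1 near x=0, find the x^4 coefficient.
Expand to order 4: (x + 1)^2 - 1 = x^2 + 2·x + O(x^5).
The coefficient of x^4 is 0.

Final answer: 0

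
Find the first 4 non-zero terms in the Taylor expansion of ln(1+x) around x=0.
-x^4/4 + x^3/3 - x^2/2 + x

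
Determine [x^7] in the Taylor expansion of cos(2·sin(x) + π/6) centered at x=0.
Expand to order 7: cos(2·sin(x) + π/6) = 989·x^7/5040 - 14·√(3)·x^6/45 - 19·x^5/40 + 2·√(3)·x^4/3 + 5·x^3/6 - √(3)·x^2 - x + √(3)/2 + O(x^8).
The coefficient of x^7 is 989/5040.

Final answer: 989/5040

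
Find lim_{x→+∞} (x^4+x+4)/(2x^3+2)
This is an ∞/∞ indeterminate form as x → +∞.
Divide numerator and denominator by x^4 and let the lower-order terms vanish; the numerator's degree 4 exceeds the denominator's degree 3, so the quotient diverges.
Limit = ∞.

Final answer: ∞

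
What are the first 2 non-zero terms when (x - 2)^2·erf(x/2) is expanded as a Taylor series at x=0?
-4·x^2/√(π) + 4·x/√(π)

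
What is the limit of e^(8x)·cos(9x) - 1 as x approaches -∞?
Evaluate the dominant behaviour as x → -∞; each term tends to a finite value or vanishes.
Limit = -1.

Final answer: -1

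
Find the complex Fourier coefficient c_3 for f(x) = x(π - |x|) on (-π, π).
Compute the real Fourier coefficients first: a_3 = 0, b_3 = 8/(27·π).
Then c_3 = (a_3 − i·b_3)/2 = -4·i/(27·π).

Final answer: -4·i/(27·π)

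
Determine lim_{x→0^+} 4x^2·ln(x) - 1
The product is a 0·∞ indeterminate form at x → 0⁺.
Rewrite the product as 4·ln(x) / x^(-2) and apply L'Hôpital, or use the standard hierarchy x^(-2) ≫ |ln x| as x → 0⁺.
The indeterminate product → 0, so the limit = -1.

Final answer: -1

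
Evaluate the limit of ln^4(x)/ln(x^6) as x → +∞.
This is an ∞/∞ indeterminate form as x → +∞.
Write ln(x^6) = 6·ln(x), reducing the quotient to ln^3(x)/6 → ∞.
Limit = ∞.

Final answer: ∞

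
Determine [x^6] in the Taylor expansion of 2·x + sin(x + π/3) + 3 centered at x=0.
Expand to order 6: 2·x + sin(x + π/3) + 3 = -√(3)·x^6/1440 + x^5/240 + √(3)·x^4/48 - x^3/12 - √(3)·x^2/4 + 5·x/2 + √(3)/2 + 3 + O(x^7).
The coefficient of x^6 is -√(3)/1440.

Final answer: -√(3)/1440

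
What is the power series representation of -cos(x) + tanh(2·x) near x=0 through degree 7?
-2176·x^7/315 + x^6/720 + 64·x^5/15 - x^4/24 - 8·x^3/3 + x^2/2 + 2·x - 1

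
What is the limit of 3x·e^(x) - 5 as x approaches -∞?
The product is a 0·∞ indeterminate form at x → -∞.
Rewrite the product as 3x / e^(-x) (an ∞/∞ form) and apply L'Hôpital, or use the standard hierarchy e^(|x|) ≫ |x| as x → -∞.
The indeterminate product → 0, so the limit = -5.

Final answer: -5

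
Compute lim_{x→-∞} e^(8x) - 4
Evaluate the dominant behaviour as x → -∞; each term tends to a finite value or vanishes.
Limit = -4.

Final answer: -4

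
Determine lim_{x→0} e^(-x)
Direct substitution at x = 0 gives 1.

Final answer: 1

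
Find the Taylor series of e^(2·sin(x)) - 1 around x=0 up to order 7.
-19·x^7/360 - 4·x^6/15 - 23·x^5/60 + x^3 + 2·x^2 + 2·x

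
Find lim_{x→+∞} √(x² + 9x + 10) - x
As x → +∞: multiply by the conjugate to get (9x+10)/(√(x²+9x+10)+x); the denominator ~ 2x, so the limit is 9/2.
Limit = 9/2.

Final answer: 9/2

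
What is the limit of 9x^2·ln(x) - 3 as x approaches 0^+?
The product is a 0·∞ indeterminate form at x → 0⁺.
Rewrite the product as 9·ln(x) / x^(-2) and apply L'Hôpital, or use the standard hierarchy x^(-2) ≫ |ln x| as x → 0⁺.
The indeterminate product → 0, so the limit = -3.

Final answer: -3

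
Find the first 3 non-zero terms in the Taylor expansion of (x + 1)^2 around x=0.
x^2 + 2·x + 1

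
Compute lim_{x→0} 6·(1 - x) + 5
Direct substitution at x = 0 gives 11.

Final answer: 11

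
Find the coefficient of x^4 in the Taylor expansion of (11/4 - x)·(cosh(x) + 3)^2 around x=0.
Expand to order 4: (11/4 - x)·(cosh(x) + 3)^2 = 77·x^4/48 - 4·x^3 + 11·x^2 - 16·x + 44 + O(x^5).
The coefficient of x^4 is 77/48.

Final answer: 77/48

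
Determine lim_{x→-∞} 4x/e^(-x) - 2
The quotient is an ∞/∞ indeterminate form as x → -∞.
Compare growth rates of the dominant terms (exponentials ≫ polynomials ≫ logarithms), or apply L'Hôpital's rule; the quotient → 0.
Adding the constant: 0 - 2 = -2. Limit = -2.

Final answer: -2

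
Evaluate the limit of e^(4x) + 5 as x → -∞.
Evaluate the dominant behaviour as x → -∞; each term tends to a finite value or vanishes.
Limit = 5.

Final answer: 5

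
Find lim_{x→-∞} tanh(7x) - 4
Evaluate the dominant behaviour as x → -∞; each term tends to a finite value or vanishes.
Limit = -5.

Final answer: -5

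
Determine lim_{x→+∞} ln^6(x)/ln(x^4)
This is an ∞/∞ indeterminate form as x → +∞.
Write ln(x^4) = 4·ln(x), reducing the quotient to ln^5(x)/4 → ∞.
Limit = ∞.

Final answer: ∞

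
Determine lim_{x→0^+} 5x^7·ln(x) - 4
The product is a 0·∞ indeterminate form at x → 0⁺.
Rewrite the product as 5·ln(x) / x^(-7) and apply L'Hôpital, or use the standard hierarchy x^(-7) ≫ |ln x| as x → 0⁺.
The indeterminate product → 0, so the limit = -4.

Final answer: -4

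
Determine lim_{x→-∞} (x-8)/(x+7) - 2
Evaluate the dominant behaviour as x → -∞; each term tends to a finite value or vanishes.
Limit = -1.

Final answer: -1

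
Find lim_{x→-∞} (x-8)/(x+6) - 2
Evaluate the dominant behaviour as x → -∞; each term tends to a finite value or vanishes.
Limit = -1.

Final answer: -1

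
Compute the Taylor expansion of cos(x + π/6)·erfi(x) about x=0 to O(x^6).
-√(3)·x^5/(40·√(π)) - x^4/(6·√(π)) - √(3)·x^3/(6·√(π)) - x^2/√(π) + √(3)·x/√(π)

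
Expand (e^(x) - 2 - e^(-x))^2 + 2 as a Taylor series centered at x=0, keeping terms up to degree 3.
-4·x^3/3 + 4·x^2 - 8·x + 6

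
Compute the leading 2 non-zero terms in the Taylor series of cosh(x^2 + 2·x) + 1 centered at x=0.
2·x^2 + 2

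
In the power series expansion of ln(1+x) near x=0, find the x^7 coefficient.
Expand to order 7: ln(1+x) = x^7/7 - x^6/6 + x^5/5 - x^4/4 + x^3/3 - x^2/2 + x + O(x^8).
The coefficient of x^7 is 1/7.

Final answer: 1/7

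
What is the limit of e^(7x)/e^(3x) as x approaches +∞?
This is an ∞/∞ indeterminate form as x → +∞.
Rewrite e^(7x)/e^(3x) = e^((7−3)x) = e^(4x); the exponent coefficient is 4 > 0 so e^(4x) → ∞.
Limit = ∞.

Final answer: ∞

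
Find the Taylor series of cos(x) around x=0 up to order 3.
1 - x^2/2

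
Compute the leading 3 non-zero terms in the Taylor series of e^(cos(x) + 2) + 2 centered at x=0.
x^4·e^(3)/6 - x^2·e^(3)/2 + 2 + e^(3)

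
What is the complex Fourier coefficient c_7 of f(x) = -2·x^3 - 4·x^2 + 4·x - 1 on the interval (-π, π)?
Compute the real Fourier coefficients first: a_7 = 16/49, b_7 = 416/343 - 4·π^2/7.
Then c_7 = (a_7 − i·b_7)/2 = 8/49 - 208·i/343 + 2·i·π^2/7.

Final answer: 8/49 - 208·i/343 + 2·i·π^2/7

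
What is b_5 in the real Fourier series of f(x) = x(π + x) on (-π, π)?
b_5 = (1/π) ∫_{-π}^{π} f(x)·sin(5x) dx.
Evaluate the integral (use parity and integration by parts as needed): b_5 = 2·π/5.

Final answer: 2·π/5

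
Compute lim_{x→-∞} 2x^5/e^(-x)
This is an ∞/∞ indeterminate form as x → -∞.
Compare growth rates of the dominant terms (exponentials ≫ polynomials ≫ logarithms), or apply L'Hôpital's rule; the quotient → 0.
Limit = 0.

Final answer: 0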